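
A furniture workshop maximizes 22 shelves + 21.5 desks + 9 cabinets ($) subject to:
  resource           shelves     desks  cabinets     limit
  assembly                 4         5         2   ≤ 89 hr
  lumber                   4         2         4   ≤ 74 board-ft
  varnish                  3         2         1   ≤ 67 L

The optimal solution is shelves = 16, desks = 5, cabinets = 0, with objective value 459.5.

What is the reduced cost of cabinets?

Check each constraint at x*: assembly 89/89 (tight); lumber 74/74 (tight); varnish 58/67 (slack 9).
Slack constraints have shadow price 0 (complementary slackness).
From A_Bᵀ y = c: 4·y_assembly + 4·y_lumber = 22; 5·y_assembly + 2·y_lumber = 21.5.
→ y_assembly = 3.5 and y_lumber = 2.
Reduced cost of cabinets: c₃ − yᵀa₃ = 9 − (3.5·2 + 2·4) = 9 − 15 = -6.

-6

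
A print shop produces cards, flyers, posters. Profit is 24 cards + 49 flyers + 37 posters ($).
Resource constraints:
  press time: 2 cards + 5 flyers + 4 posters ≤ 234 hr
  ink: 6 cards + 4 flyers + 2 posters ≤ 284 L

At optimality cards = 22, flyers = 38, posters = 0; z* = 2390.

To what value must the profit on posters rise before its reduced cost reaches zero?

38

At the optimum: press time uses 234 of 234 (binding); ink uses 284 of 284 (binding).
The binding rows give the dual system: 2·y_press time + 6·y_ink = 24 and 5·y_press time + 4·y_ink = 49.
Solving: y_press time = 9, y_ink = 1.
posters enters the basis when its profit ≥ yᵀa₃ = 9·4 + 1·2 = 38.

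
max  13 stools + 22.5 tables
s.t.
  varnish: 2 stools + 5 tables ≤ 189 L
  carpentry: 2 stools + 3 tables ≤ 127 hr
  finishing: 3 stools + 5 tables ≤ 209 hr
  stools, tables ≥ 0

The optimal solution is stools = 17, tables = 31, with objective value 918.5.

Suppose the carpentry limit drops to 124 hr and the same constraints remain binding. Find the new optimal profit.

At the optimum: varnish uses 189 of 189 (binding); carpentry uses 127 of 127 (binding); finishing uses 206 of 209 (slack = 3).
Slack constraints have shadow price 0 (complementary slackness).
Dual feasibility on the basic columns requires 2·y_varnish + 2·y_carpentry = 13, 5·y_varnish + 3·y_carpentry = 22.5.
This yields shadow prices y_varnish = 1.5, y_carpentry = 5.
Δz = y_carpentry·Δb = 5 × (-3) = -15, so new z* = 918.5 − 15 = 903.5.

903.5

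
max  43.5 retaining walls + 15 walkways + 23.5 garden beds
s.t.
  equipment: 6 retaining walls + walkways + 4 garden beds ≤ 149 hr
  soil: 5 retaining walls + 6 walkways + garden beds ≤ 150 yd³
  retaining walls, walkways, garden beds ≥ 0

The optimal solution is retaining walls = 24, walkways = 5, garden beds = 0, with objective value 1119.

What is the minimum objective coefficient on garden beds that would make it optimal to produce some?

25.5

Check each constraint at x*: equipment 149/149 (tight); soil 150/150 (tight).
Dual feasibility on the basic columns requires 6·y_equipment + 5·y_soil = 43.5, 1·y_equipment + 6·y_soil = 15.
Solving: y_equipment = 6, y_soil = 1.5.
garden beds enters the basis when its profit ≥ yᵀa₃ = 6·4 + 1.5·1 = 25.5.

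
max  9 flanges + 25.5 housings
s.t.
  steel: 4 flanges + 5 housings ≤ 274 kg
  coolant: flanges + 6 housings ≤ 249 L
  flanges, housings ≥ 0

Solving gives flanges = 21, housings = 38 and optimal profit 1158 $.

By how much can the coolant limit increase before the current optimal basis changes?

Binding constraints: steel, coolant. The basis is B = [[4,5],[1,6]] with det 19.
Per unit increase in coolant, x* moves by d = (-0.2632, 0.2105).
The basis stays optimal until flanges reaches 0; allowable increase = 79.8 L.

79.8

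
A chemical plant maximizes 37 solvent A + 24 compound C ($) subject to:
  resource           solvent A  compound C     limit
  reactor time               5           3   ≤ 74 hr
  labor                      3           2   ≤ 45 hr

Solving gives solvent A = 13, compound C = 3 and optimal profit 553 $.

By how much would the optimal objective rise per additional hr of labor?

Check each constraint at x*: reactor time 74/74 (tight); labor 45/45 (tight).
From A_Bᵀ y = c: 5·y_reactor time + 3·y_labor = 37; 3·y_reactor time + 2·y_labor = 24.
This yields shadow prices y_reactor time = 2, y_labor = 9.
Shadow price of labor = 9.

9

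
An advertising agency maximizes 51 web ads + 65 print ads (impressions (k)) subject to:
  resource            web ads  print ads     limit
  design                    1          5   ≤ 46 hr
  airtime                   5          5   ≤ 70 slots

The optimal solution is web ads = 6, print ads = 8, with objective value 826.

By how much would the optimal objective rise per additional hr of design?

Both design and airtime are binding at x*.
Dual feasibility on the basic columns requires 1·y_design + 5·y_airtime = 51, 5·y_design + 5·y_airtime = 65.
Solving: y_design = 3.5, y_airtime = 9.5.
Shadow price of design = 3.5.

3.5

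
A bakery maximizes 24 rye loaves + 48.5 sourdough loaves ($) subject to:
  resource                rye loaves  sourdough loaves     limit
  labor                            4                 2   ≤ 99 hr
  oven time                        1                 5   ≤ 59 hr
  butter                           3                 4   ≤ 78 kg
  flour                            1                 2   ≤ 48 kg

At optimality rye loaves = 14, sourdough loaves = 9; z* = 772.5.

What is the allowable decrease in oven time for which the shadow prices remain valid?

Binding constraints: oven time, butter. The basis is B = [[1,5],[3,4]] with det -11.
Per unit decrease in oven time, x* moves by d = (0.3636, -0.2727).
The basis stays optimal until labor becomes binding; allowable decrease = 27.5 hr.

27.5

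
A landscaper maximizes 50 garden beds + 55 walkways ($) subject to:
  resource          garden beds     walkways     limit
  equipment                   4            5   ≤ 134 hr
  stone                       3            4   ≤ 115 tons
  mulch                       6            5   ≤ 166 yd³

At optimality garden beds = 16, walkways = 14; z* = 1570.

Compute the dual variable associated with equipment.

8

At the optimum: equipment uses 134 of 134 (binding); stone uses 104 of 115 (slack = 11); mulch uses 166 of 166 (binding).
Slack constraints have shadow price 0 (complementary slackness).
Dual feasibility on the basic columns requires 4·y_equipment + 6·y_mulch = 50, 5·y_equipment + 5·y_mulch = 55.
Solving: y_equipment = 8, y_mulch = 3.
Shadow price of equipment = 8.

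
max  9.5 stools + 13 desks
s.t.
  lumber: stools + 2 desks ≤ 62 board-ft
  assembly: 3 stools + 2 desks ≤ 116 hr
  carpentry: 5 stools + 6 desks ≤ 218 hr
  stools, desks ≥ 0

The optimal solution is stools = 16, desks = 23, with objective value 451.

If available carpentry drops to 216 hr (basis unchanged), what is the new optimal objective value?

Binding: lumber and carpentry. Non-binding: assembly (22 unused).
Slack constraints have shadow price 0 (complementary slackness).
The binding rows give the dual system: 1·y_lumber + 5·y_carpentry = 9.5 and 2·y_lumber + 6·y_carpentry = 13.
Solving: y_lumber = 2, y_carpentry = 1.5.
Δz = y_carpentry·Δb = 1.5 × (-2) = -3, so new z* = 451 − 3 = 448.

448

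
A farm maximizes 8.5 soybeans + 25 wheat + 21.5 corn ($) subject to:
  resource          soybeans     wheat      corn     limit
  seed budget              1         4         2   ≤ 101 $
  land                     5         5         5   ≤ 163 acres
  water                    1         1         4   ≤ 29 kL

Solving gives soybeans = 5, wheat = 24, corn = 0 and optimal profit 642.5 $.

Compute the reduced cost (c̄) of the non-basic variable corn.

At the optimum: seed budget uses 101 of 101 (binding); land uses 145 of 163 (slack = 18); water uses 29 of 29 (binding).
By complementary slackness, y = 0 for the non-binding constraint.
The binding rows give the dual system: 1·y_seed budget + 1·y_water = 8.5 and 4·y_seed budget + 1·y_water = 25.
Solving: y_seed budget = 5.5, y_water = 3.
Reduced cost of corn: c₃ − yᵀa₃ = 21.5 − (5.5·2 + 3·4) = 21.5 − 23 = -1.5.

-1.5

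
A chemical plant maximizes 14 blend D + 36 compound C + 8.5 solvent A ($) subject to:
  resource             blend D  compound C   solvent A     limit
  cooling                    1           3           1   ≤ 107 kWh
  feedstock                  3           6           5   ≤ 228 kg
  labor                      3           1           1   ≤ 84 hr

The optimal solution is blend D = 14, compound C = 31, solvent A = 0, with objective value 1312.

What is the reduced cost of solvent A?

Check each constraint at x*: cooling 107/107 (tight); feedstock 228/228 (tight); labor 73/84 (slack 11).
Since labor is not tight, its dual is 0.
From A_Bᵀ y = c: 1·y_cooling + 3·y_feedstock = 14; 3·y_cooling + 6·y_feedstock = 36.
→ y_cooling = 8 and y_feedstock = 2.
Reduced cost of solvent A: c₃ − yᵀa₃ = 8.5 − (8·1 + 2·5) = 8.5 − 18 = -9.5.

-9.5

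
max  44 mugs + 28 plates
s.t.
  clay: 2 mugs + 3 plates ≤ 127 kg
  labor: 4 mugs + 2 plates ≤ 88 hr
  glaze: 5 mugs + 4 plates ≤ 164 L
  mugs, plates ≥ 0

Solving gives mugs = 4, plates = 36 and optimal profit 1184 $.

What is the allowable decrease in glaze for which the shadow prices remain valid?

54

Binding constraints: labor, glaze. The basis is B = [[4,2],[5,4]] with det 6.
Per unit decrease in glaze, x* moves by d = (0.3333, -0.6667).
The basis stays optimal until plates reaches 0; allowable decrease = 54 L.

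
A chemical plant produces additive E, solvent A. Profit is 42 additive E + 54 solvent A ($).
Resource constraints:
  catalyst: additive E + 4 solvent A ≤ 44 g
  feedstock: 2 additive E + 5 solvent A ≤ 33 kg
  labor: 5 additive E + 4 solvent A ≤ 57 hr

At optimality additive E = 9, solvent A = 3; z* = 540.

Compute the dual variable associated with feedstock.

Check each constraint at x*: catalyst 21/44 (slack 23); feedstock 33/33 (tight); labor 57/57 (tight).
Slack constraints have shadow price 0 (complementary slackness).
Dual feasibility on the basic columns requires 2·y_feedstock + 5·y_labor = 42, 5·y_feedstock + 4·y_labor = 54.
This yields shadow prices y_feedstock = 6, y_labor = 6.
Shadow price of feedstock = 6.

6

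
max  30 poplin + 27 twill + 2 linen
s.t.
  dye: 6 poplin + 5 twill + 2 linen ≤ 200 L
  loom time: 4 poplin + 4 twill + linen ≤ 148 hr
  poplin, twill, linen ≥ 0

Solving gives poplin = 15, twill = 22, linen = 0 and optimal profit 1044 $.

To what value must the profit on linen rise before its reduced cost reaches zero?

Both dye and loom time are binding at x*.
From A_Bᵀ y = c: 6·y_dye + 4·y_loom time = 30; 5·y_dye + 4·y_loom time = 27.
This yields shadow prices y_dye = 3, y_loom time = 3.
linen enters the basis when its profit ≥ yᵀa₃ = 3·2 + 3·1 = 9.

9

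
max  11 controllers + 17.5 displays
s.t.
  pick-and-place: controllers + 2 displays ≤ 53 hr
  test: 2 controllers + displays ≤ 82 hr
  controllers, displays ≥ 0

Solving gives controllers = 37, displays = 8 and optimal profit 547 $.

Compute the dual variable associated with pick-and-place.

8

Check each constraint at x*: pick-and-place 53/53 (tight); test 82/82 (tight).
The binding rows give the dual system: 1·y_pick-and-place + 2·y_test = 11 and 2·y_pick-and-place + 1·y_test = 17.5.
This yields shadow prices y_pick-and-place = 8, y_test = 1.5.
Shadow price of pick-and-place = 8.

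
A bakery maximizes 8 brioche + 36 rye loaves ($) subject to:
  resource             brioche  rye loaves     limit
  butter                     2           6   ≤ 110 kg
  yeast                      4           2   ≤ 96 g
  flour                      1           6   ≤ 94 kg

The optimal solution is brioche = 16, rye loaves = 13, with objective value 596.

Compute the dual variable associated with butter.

Binding: butter and flour. Non-binding: yeast (6 unused).
Since yeast is not tight, its dual is 0.
The binding rows give the dual system: 2·y_butter + 1·y_flour = 8 and 6·y_butter + 6·y_flour = 36.
Solving: y_butter = 2, y_flour = 4.
Shadow price of butter = 2.

2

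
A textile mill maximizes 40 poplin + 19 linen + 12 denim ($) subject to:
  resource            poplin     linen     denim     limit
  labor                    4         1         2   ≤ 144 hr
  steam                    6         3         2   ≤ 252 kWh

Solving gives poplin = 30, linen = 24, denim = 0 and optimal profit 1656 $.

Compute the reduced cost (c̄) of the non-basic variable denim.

-2

At the optimum: labor uses 144 of 144 (binding); steam uses 252 of 252 (binding).
Dual feasibility on the basic columns requires 4·y_labor + 6·y_steam = 40, 1·y_labor + 3·y_steam = 19.
→ y_labor = 1 and y_steam = 6.
Reduced cost of denim: c₃ − yᵀa₃ = 12 − (1·2 + 6·2) = 12 − 14 = -2.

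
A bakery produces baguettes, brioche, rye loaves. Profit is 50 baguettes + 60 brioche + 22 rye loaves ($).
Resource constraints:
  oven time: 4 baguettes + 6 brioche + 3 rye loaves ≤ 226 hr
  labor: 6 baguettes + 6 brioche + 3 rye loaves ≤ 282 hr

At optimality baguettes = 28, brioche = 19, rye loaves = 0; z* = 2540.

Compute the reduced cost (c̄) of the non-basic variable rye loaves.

-8

Both oven time and labor are binding at x*.
Dual feasibility on the basic columns requires 4·y_oven time + 6·y_labor = 50, 6·y_oven time + 6·y_labor = 60.
→ y_oven time = 5 and y_labor = 5.
Reduced cost of rye loaves: c₃ − yᵀa₃ = 22 − (5·3 + 5·3) = 22 − 30 = -8.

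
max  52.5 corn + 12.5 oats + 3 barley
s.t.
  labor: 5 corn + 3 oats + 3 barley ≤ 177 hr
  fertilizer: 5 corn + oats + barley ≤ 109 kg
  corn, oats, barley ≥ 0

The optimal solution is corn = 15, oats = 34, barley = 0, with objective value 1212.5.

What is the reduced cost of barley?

-9.5

Both labor and fertilizer are binding at x*.
Dual feasibility on the basic columns requires 5·y_labor + 5·y_fertilizer = 52.5, 3·y_labor + 1·y_fertilizer = 12.5.
Solving: y_labor = 1, y_fertilizer = 9.5.
Reduced cost of barley: c₃ − yᵀa₃ = 3 − (1·3 + 9.5·1) = 3 − 12.5 = -9.5.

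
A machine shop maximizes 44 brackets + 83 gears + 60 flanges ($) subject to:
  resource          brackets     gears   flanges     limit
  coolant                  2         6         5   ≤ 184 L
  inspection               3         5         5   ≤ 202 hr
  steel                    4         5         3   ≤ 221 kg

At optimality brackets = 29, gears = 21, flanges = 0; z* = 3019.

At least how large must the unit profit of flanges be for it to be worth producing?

61

Binding: coolant and steel. Non-binding: inspection (10 unused).
Slack constraints have shadow price 0 (complementary slackness).
From A_Bᵀ y = c: 2·y_coolant + 4·y_steel = 44; 6·y_coolant + 5·y_steel = 83.
This yields shadow prices y_coolant = 8, y_steel = 7.
flanges enters the basis when its profit ≥ yᵀa₃ = 8·5 + 7·3 = 61.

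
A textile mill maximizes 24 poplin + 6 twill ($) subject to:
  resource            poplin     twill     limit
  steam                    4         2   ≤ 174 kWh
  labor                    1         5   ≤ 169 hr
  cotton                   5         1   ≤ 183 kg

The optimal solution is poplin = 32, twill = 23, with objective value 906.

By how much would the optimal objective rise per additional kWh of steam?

At the optimum: steam uses 174 of 174 (binding); labor uses 147 of 169 (slack = 22); cotton uses 183 of 183 (binding).
Since labor is not tight, its dual is 0.
Dual feasibility on the basic columns requires 4·y_steam + 5·y_cotton = 24, 2·y_steam + 1·y_cotton = 6.
→ y_steam = 1 and y_cotton = 4.
Shadow price of steam = 1.

1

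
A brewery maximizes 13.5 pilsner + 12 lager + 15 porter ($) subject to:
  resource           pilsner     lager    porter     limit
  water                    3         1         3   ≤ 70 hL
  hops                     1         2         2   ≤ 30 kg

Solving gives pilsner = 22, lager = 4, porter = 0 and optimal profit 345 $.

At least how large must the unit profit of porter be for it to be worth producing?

18

At the optimum: water uses 70 of 70 (binding); hops uses 30 of 30 (binding).
Dual feasibility on the basic columns requires 3·y_water + 1·y_hops = 13.5, 1·y_water + 2·y_hops = 12.
This yields shadow prices y_water = 3, y_hops = 4.5.
porter enters the basis when its profit ≥ yᵀa₃ = 3·3 + 4.5·2 = 18.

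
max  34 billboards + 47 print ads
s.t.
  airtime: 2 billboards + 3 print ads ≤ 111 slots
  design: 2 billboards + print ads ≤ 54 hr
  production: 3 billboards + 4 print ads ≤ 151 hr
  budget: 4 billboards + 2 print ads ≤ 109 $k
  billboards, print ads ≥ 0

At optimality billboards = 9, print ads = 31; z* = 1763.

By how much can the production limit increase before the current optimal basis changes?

Binding constraints: airtime, production. The basis is B = [[2,3],[3,4]] with det -1.
Per unit increase in production, x* moves by d = (3, -2).
The basis stays optimal until design becomes binding; allowable increase = 1.25 hr.

1.25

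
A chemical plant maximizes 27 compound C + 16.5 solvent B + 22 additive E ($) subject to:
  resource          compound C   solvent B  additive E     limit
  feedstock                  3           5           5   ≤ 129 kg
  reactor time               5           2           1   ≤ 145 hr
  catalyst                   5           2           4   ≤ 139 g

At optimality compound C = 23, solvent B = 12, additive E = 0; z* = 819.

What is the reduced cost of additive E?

Binding: feedstock and catalyst. Non-binding: reactor time (6 unused).
By complementary slackness, y = 0 for the non-binding constraint.
The binding rows give the dual system: 3·y_feedstock + 5·y_catalyst = 27 and 5·y_feedstock + 2·y_catalyst = 16.5.
→ y_feedstock = 1.5 and y_catalyst = 4.5.
Reduced cost of additive E: c₃ − yᵀa₃ = 22 − (1.5·5 + 4.5·4) = 22 − 25.5 = -3.5.

-3.5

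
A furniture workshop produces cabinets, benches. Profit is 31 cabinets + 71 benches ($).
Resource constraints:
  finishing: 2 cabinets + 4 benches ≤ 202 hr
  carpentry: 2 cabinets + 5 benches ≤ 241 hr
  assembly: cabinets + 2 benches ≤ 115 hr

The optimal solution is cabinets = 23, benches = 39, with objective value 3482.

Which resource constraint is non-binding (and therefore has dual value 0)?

finishing: 202/202 (binding)
carpentry: 241/241 (binding)
assembly: 101/115 (slack 14)
By complementary slackness, a constraint with positive slack has shadow price 0 → assembly.

assembly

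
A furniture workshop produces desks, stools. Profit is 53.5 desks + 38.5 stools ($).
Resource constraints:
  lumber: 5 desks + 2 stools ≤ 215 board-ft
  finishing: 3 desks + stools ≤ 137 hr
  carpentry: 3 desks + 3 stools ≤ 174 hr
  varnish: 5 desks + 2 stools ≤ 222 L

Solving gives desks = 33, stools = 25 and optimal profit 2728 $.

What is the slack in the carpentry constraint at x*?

0

carpentry used = 3·33 + 3·25 = 174; slack = 174 − 174 = 0.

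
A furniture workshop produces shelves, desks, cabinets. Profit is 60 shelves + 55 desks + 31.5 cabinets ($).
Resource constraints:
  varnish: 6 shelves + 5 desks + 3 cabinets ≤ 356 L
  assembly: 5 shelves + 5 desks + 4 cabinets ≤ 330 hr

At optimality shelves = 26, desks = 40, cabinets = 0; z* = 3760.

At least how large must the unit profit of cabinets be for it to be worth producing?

Both varnish and assembly are binding at x*.
Dual feasibility on the basic columns requires 6·y_varnish + 5·y_assembly = 60, 5·y_varnish + 5·y_assembly = 55.
This yields shadow prices y_varnish = 5, y_assembly = 6.
cabinets enters the basis when its profit ≥ yᵀa₃ = 5·3 + 6·4 = 39.

39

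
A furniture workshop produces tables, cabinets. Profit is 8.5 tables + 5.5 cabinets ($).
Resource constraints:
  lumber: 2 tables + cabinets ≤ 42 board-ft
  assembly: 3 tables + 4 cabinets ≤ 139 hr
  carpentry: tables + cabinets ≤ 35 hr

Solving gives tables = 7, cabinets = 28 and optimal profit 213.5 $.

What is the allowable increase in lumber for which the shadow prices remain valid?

28

Binding constraints: lumber, carpentry. The basis is B = [[2,1],[1,1]] with det 1.
Per unit increase in lumber, x* moves by d = (1, -1).
The basis stays optimal until cabinets reaches 0; allowable increase = 28 board-ft.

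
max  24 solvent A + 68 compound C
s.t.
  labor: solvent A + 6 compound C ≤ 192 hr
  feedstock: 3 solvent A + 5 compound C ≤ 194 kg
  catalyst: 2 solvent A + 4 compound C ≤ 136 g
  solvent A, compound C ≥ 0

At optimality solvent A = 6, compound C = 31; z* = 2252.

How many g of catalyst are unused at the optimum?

catalyst used = 2·6 + 4·31 = 136; slack = 136 − 136 = 0.

0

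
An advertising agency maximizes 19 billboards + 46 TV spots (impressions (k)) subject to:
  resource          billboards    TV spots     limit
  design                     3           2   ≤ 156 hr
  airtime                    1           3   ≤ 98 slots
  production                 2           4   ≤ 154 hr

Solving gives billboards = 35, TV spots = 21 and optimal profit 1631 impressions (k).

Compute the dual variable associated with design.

0

At the optimum: design uses 147 of 156 (slack = 9); airtime uses 98 of 98 (binding); production uses 154 of 154 (binding).
Since design is not tight, its dual is 0.
From A_Bᵀ y = c: 1·y_airtime + 2·y_production = 19; 3·y_airtime + 4·y_production = 46.
This yields shadow prices y_airtime = 8, y_production = 5.5.
Shadow price of design = 0.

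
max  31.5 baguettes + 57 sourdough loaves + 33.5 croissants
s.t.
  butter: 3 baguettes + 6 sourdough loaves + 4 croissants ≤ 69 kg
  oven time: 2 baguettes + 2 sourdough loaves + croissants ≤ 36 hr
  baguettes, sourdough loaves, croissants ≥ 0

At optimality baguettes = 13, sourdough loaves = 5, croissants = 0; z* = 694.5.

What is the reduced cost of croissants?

-3.5

At the optimum: butter uses 69 of 69 (binding); oven time uses 36 of 36 (binding).
Dual feasibility on the basic columns requires 3·y_butter + 2·y_oven time = 31.5, 6·y_butter + 2·y_oven time = 57.
This yields shadow prices y_butter = 8.5, y_oven time = 3.
Reduced cost of croissants: c₃ − yᵀa₃ = 33.5 − (8.5·4 + 3·1) = 33.5 − 37 = -3.5.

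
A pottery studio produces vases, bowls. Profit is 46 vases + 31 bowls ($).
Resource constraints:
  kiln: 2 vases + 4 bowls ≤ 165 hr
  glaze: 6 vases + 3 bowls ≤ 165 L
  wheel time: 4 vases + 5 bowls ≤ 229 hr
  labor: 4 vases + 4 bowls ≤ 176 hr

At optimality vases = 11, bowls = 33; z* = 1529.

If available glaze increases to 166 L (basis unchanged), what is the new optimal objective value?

Binding: glaze and labor. Non-binding: kiln (11 unused), wheel time (20 unused).
Slack constraints have shadow price 0 (complementary slackness).
The binding rows give the dual system: 6·y_glaze + 4·y_labor = 46 and 3·y_glaze + 4·y_labor = 31.
→ y_glaze = 5 and y_labor = 4.
Δz = y_glaze·Δb = 5 × (1) = 5, so new z* = 1529 + 5 = 1534.

1534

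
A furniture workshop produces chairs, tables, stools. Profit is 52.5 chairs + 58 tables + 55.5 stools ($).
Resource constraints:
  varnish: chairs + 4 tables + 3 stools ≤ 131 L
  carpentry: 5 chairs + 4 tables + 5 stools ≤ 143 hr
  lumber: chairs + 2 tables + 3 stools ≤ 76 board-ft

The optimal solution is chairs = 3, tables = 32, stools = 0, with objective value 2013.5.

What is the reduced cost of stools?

-7

At the optimum: varnish uses 131 of 131 (binding); carpentry uses 143 of 143 (binding); lumber uses 67 of 76 (slack = 9).
Slack constraints have shadow price 0 (complementary slackness).
The binding rows give the dual system: 1·y_varnish + 5·y_carpentry = 52.5 and 4·y_varnish + 4·y_carpentry = 58.
This yields shadow prices y_varnish = 5, y_carpentry = 9.5.
Reduced cost of stools: c₃ − yᵀa₃ = 55.5 − (5·3 + 9.5·5) = 55.5 − 62.5 = -7.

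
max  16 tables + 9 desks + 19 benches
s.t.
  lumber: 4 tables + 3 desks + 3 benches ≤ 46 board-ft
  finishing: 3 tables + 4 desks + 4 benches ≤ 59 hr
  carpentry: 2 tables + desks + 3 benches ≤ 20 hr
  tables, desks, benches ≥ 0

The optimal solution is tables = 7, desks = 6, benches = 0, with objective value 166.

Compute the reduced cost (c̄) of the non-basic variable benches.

-2

Check each constraint at x*: lumber 46/46 (tight); finishing 45/59 (slack 14); carpentry 20/20 (tight).
Since finishing is not tight, its dual is 0.
Dual feasibility on the basic columns requires 4·y_lumber + 2·y_carpentry = 16, 3·y_lumber + 1·y_carpentry = 9.
→ y_lumber = 1 and y_carpentry = 6.
Reduced cost of benches: c₃ − yᵀa₃ = 19 − (1·3 + 6·3) = 19 − 21 = -2.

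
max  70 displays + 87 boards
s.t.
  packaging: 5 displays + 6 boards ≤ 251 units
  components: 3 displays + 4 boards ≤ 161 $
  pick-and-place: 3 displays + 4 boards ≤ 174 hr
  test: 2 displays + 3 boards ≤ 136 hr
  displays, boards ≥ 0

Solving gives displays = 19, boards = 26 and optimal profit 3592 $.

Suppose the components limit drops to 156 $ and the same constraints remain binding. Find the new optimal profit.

Binding: packaging and components. Non-binding: pick-and-place (13 unused), test (20 unused).
Slack constraints have shadow price 0 (complementary slackness).
Dual feasibility on the basic columns requires 5·y_packaging + 3·y_components = 70, 6·y_packaging + 4·y_components = 87.
Solving: y_packaging = 9.5, y_components = 7.5.
Δz = y_components·Δb = 7.5 × (-5) = -37.5, so new z* = 3592 − 37.5 = 3554.5.

3554.5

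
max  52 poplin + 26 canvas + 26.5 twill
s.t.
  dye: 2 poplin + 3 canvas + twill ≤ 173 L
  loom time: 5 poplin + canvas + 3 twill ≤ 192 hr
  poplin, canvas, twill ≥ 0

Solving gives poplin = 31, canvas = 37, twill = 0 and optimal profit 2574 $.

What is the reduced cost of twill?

Both dye and loom time are binding at x*.
Dual feasibility on the basic columns requires 2·y_dye + 5·y_loom time = 52, 3·y_dye + 1·y_loom time = 26.
→ y_dye = 6 and y_loom time = 8.
Reduced cost of twill: c₃ − yᵀa₃ = 26.5 − (6·1 + 8·3) = 26.5 − 30 = -3.5.

-3.5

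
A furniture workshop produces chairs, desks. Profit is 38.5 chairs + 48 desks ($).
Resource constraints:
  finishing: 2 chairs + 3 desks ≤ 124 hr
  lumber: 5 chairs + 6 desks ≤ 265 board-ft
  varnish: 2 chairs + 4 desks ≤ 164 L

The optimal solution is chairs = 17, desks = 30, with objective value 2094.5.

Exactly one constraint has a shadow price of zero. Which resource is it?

varnish

finishing: 124/124 (binding)
lumber: 265/265 (binding)
varnish: 154/164 (slack 10)
By complementary slackness, a constraint with positive slack has shadow price 0 → varnish.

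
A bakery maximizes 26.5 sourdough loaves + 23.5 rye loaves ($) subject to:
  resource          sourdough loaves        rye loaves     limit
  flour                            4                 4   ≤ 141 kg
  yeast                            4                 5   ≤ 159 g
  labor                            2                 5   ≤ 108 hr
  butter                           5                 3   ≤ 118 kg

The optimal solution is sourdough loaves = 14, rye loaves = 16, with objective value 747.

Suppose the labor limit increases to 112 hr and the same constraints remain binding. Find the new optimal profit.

At the optimum: flour uses 120 of 141 (slack = 21); yeast uses 136 of 159 (slack = 23); labor uses 108 of 108 (binding); butter uses 118 of 118 (binding).
Slack constraints have shadow price 0 (complementary slackness).
The binding rows give the dual system: 2·y_labor + 5·y_butter = 26.5 and 5·y_labor + 3·y_butter = 23.5.
This yields shadow prices y_labor = 2, y_butter = 4.5.
Δz = y_labor·Δb = 2 × (4) = 8, so new z* = 747 + 8 = 755.

755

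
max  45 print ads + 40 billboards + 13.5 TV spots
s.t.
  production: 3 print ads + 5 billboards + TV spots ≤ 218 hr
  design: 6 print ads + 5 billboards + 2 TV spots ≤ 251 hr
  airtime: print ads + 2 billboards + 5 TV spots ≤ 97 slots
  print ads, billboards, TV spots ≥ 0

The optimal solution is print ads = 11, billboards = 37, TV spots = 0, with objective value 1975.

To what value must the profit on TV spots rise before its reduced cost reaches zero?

At the optimum: production uses 218 of 218 (binding); design uses 251 of 251 (binding); airtime uses 85 of 97 (slack = 12).
By complementary slackness, y = 0 for the non-binding constraint.
The binding rows give the dual system: 3·y_production + 6·y_design = 45 and 5·y_production + 5·y_design = 40.
→ y_production = 1 and y_design = 7.
TV spots enters the basis when its profit ≥ yᵀa₃ = 1·1 + 7·2 = 15.

15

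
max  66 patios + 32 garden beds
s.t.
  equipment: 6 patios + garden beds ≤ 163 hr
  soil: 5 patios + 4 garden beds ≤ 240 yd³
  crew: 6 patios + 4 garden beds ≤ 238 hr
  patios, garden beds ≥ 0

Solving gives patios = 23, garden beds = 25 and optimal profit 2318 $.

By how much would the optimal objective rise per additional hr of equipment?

Check each constraint at x*: equipment 163/163 (tight); soil 215/240 (slack 25); crew 238/238 (tight).
By complementary slackness, y = 0 for the non-binding constraint.
Dual feasibility on the basic columns requires 6·y_equipment + 6·y_crew = 66, 1·y_equipment + 4·y_crew = 32.
This yields shadow prices y_equipment = 4, y_crew = 7.
Shadow price of equipment = 4.

4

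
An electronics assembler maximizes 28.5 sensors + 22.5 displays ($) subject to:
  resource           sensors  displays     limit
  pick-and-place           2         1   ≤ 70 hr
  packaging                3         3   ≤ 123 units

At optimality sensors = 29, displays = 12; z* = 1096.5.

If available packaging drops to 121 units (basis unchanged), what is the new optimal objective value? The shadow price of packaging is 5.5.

Δb = -2, so new z* = 1096.5 + (5.5)·(-2) = 1096.5 − 11 = 1085.5.

1085.5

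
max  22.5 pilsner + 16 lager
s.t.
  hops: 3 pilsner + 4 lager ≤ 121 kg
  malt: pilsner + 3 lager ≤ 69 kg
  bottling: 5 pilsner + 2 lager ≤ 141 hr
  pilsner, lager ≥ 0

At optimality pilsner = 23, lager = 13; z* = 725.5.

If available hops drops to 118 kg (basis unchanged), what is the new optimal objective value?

At the optimum: hops uses 121 of 121 (binding); malt uses 62 of 69 (slack = 7); bottling uses 141 of 141 (binding).
By complementary slackness, y = 0 for the non-binding constraint.
Dual feasibility on the basic columns requires 3·y_hops + 5·y_bottling = 22.5, 4·y_hops + 2·y_bottling = 16.
This yields shadow prices y_hops = 2.5, y_bottling = 3.
Δz = y_hops·Δb = 2.5 × (-3) = -7.5, so new z* = 725.5 − 7.5 = 718.

718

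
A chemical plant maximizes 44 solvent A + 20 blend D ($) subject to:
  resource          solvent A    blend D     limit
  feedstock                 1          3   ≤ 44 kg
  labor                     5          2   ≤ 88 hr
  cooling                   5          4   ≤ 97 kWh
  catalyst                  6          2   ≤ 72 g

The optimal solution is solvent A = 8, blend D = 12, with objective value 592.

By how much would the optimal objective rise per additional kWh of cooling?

Check each constraint at x*: feedstock 44/44 (tight); labor 64/88 (slack 24); cooling 88/97 (slack 9); catalyst 72/72 (tight).
Slack constraints have shadow price 0 (complementary slackness).
The binding rows give the dual system: 1·y_feedstock + 6·y_catalyst = 44 and 3·y_feedstock + 2·y_catalyst = 20.
This yields shadow prices y_feedstock = 2, y_catalyst = 7.
Shadow price of cooling = 0.

0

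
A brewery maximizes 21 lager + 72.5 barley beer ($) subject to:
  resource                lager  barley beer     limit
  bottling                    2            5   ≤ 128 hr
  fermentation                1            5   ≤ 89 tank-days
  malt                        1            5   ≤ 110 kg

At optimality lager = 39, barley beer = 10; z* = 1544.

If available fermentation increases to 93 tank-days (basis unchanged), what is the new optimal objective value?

1576

Check each constraint at x*: bottling 128/128 (tight); fermentation 89/89 (tight); malt 89/110 (slack 21).
Since malt is not tight, its dual is 0.
The binding rows give the dual system: 2·y_bottling + 1·y_fermentation = 21 and 5·y_bottling + 5·y_fermentation = 72.5.
→ y_bottling = 6.5 and y_fermentation = 8.
Δz = y_fermentation·Δb = 8 × (4) = 32, so new z* = 1544 + 32 = 1576.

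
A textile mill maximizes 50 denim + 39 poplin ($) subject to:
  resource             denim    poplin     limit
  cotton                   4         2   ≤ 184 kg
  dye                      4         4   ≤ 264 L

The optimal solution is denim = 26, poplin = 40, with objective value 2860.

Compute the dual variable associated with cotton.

Both cotton and dye are binding at x*.
Dual feasibility on the basic columns requires 4·y_cotton + 4·y_dye = 50, 2·y_cotton + 4·y_dye = 39.
This yields shadow prices y_cotton = 5.5, y_dye = 7.
Shadow price of cotton = 5.5.

5.5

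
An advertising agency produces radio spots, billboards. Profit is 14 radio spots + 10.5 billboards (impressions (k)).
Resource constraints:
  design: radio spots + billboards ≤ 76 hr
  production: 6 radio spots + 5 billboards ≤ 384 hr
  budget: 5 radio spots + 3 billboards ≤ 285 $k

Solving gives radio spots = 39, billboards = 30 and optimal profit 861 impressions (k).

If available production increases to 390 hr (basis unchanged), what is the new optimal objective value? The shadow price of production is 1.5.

870

Δb = 6, so new z* = 861 + (1.5)·(6) = 861 + 9 = 870.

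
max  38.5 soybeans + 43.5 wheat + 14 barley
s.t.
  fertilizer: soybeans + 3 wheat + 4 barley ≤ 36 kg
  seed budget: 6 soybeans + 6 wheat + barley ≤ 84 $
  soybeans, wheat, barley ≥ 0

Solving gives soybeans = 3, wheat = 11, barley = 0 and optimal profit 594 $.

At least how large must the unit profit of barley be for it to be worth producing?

At the optimum: fertilizer uses 36 of 36 (binding); seed budget uses 84 of 84 (binding).
Dual feasibility on the basic columns requires 1·y_fertilizer + 6·y_seed budget = 38.5, 3·y_fertilizer + 6·y_seed budget = 43.5.
→ y_fertilizer = 2.5 and y_seed budget = 6.
barley enters the basis when its profit ≥ yᵀa₃ = 2.5·4 + 6·1 = 16.

16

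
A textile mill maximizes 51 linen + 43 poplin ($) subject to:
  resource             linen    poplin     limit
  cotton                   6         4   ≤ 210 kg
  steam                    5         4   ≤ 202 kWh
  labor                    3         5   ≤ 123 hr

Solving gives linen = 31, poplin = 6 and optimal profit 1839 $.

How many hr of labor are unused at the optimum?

0

labor used = 3·31 + 5·6 = 123; slack = 123 − 123 = 0.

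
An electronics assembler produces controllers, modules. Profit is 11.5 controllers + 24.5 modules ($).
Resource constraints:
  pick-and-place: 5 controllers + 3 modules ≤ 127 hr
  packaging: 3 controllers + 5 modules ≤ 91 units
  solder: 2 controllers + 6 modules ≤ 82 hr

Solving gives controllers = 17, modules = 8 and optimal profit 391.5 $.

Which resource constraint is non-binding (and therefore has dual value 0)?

pick-and-place: 109/127 (slack 18)
packaging: 91/91 (binding)
solder: 82/82 (binding)
By complementary slackness, a constraint with positive slack has shadow price 0 → pick-and-place.

pick-and-place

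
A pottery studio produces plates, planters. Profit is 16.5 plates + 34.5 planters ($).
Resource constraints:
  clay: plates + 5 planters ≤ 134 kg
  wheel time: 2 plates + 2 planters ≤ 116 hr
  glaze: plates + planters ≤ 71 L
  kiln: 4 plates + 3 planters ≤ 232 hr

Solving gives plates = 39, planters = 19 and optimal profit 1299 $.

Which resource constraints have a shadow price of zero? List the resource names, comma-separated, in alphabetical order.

clay: 134/134 (binding)
wheel time: 116/116 (binding)
glaze: 58/71 (slack 13)
kiln: 213/232 (slack 19)
By complementary slackness, a constraint with positive slack has shadow price 0 → glaze, kiln.

glaze, kiln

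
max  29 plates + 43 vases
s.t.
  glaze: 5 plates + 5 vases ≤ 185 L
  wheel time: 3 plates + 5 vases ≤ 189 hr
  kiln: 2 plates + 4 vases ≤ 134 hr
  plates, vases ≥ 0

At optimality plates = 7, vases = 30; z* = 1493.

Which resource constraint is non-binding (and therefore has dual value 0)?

glaze: 185/185 (binding)
wheel time: 171/189 (slack 18)
kiln: 134/134 (binding)
By complementary slackness, a constraint with positive slack has shadow price 0 → wheel time.

wheel time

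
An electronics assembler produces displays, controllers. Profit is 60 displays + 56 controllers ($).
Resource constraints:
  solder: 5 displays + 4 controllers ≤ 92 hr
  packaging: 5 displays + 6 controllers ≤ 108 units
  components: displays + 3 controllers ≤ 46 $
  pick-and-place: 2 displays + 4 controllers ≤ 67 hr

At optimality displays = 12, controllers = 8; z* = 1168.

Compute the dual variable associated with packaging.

Check each constraint at x*: solder 92/92 (tight); packaging 108/108 (tight); components 36/46 (slack 10); pick-and-place 56/67 (slack 11).
Since components, pick-and-place are not tight, their duals are 0.
The binding rows give the dual system: 5·y_solder + 5·y_packaging = 60 and 4·y_solder + 6·y_packaging = 56.
Solving: y_solder = 8, y_packaging = 4.
Shadow price of packaging = 4.

4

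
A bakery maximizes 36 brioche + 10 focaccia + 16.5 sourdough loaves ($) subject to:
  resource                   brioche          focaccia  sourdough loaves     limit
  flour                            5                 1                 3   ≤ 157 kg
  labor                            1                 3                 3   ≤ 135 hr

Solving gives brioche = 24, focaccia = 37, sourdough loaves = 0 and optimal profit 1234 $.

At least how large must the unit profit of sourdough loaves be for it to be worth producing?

24

Check each constraint at x*: flour 157/157 (tight); labor 135/135 (tight).
Dual feasibility on the basic columns requires 5·y_flour + 1·y_labor = 36, 1·y_flour + 3·y_labor = 10.
This yields shadow prices y_flour = 7, y_labor = 1.
sourdough loaves enters the basis when its profit ≥ yᵀa₃ = 7·3 + 1·3 = 24.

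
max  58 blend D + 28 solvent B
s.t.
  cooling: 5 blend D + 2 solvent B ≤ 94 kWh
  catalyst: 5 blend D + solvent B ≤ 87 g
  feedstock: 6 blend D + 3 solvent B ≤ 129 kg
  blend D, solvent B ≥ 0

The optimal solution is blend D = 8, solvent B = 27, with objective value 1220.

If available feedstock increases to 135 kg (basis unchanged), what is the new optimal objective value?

Check each constraint at x*: cooling 94/94 (tight); catalyst 67/87 (slack 20); feedstock 129/129 (tight).
Slack constraints have shadow price 0 (complementary slackness).
Dual feasibility on the basic columns requires 5·y_cooling + 6·y_feedstock = 58, 2·y_cooling + 3·y_feedstock = 28.
This yields shadow prices y_cooling = 2, y_feedstock = 8.
Δz = y_feedstock·Δb = 8 × (6) = 48, so new z* = 1220 + 48 = 1268.

1268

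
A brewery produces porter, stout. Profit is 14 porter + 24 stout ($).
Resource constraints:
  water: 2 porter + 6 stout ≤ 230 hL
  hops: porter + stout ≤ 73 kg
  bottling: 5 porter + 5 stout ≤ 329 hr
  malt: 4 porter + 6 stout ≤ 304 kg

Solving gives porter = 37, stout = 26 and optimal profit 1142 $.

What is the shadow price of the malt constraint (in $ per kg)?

3

At the optimum: water uses 230 of 230 (binding); hops uses 63 of 73 (slack = 10); bottling uses 315 of 329 (slack = 14); malt uses 304 of 304 (binding).
By complementary slackness, y = 0 for the non-binding constraints.
The binding rows give the dual system: 2·y_water + 4·y_malt = 14 and 6·y_water + 6·y_malt = 24.
This yields shadow prices y_water = 1, y_malt = 3.
Shadow price of malt = 3.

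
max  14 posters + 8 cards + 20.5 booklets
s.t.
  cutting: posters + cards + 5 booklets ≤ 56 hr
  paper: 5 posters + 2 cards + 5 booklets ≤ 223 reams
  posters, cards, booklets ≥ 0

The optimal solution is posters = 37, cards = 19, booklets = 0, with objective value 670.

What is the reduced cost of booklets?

-9.5

Both cutting and paper are binding at x*.
Dual feasibility on the basic columns requires 1·y_cutting + 5·y_paper = 14, 1·y_cutting + 2·y_paper = 8.
→ y_cutting = 4 and y_paper = 2.
Reduced cost of booklets: c₃ − yᵀa₃ = 20.5 − (4·5 + 2·5) = 20.5 − 30 = -9.5.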